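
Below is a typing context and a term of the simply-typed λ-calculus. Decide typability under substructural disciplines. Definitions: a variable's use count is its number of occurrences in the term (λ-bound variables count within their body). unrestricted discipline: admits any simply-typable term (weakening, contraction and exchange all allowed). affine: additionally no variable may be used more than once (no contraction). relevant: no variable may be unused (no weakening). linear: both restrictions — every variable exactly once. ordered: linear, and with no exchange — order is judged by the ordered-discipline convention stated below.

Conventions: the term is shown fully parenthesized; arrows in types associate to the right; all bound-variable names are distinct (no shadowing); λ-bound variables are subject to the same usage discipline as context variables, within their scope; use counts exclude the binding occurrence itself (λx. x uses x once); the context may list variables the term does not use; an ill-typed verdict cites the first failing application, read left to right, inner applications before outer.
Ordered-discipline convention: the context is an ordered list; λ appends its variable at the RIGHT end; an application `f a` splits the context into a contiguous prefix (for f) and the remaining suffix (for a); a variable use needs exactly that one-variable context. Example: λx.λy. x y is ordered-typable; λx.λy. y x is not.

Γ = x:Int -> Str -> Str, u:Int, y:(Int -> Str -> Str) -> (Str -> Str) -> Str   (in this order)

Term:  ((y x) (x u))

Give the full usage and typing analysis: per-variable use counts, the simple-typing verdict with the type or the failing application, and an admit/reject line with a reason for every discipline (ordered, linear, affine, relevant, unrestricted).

usage: x=2; u=1; y=1
left-to-right use order: y, x, x, u
typing: the term checks, with type Str
ordered ✗ (uses contraction: x ×2)
linear ✗ (uses contraction: x ×2)
affine ✗ (uses contraction: x ×2)
relevant ✓ (every one of x, u, y appears)
unrestricted ✓ (typability at Str is all that's needed)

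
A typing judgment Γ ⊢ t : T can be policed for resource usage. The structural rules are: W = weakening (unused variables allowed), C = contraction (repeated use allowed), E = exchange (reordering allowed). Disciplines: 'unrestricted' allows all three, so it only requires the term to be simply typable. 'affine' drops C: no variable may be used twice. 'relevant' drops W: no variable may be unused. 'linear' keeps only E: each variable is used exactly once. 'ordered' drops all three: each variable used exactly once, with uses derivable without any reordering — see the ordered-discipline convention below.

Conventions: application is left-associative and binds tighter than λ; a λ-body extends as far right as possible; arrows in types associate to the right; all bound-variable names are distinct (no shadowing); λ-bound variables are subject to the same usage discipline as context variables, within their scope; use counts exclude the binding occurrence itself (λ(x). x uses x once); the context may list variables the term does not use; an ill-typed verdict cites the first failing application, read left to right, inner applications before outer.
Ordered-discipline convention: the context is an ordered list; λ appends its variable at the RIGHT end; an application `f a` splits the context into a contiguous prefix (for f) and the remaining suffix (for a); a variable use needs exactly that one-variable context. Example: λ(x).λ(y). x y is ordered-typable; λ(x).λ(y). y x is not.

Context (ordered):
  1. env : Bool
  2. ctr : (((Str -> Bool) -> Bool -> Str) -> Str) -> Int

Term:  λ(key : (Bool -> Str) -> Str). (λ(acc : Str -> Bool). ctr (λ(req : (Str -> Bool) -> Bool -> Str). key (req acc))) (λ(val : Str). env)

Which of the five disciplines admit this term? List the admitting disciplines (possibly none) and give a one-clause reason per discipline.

admitted by: affine, unrestricted
use counts: env ×1, ctr ×1, key [bound] ×1, acc [bound] ×1, req [bound] ×1, val [bound] ×0
use order (left to right): ctr, key, req, acc, env
typing: well-typed — term : ((Bool -> Str) -> Str) -> Int
ordered ✗ (val left unused)
linear ✗ (val left unused)
affine ✓ (none of env, ctr, key, acc, req, val used more than once)
relevant ✗ (val left unused)
unrestricted ✓ (simply typable at ((Bool -> Str) -> Str) -> Int; W, C, E all held)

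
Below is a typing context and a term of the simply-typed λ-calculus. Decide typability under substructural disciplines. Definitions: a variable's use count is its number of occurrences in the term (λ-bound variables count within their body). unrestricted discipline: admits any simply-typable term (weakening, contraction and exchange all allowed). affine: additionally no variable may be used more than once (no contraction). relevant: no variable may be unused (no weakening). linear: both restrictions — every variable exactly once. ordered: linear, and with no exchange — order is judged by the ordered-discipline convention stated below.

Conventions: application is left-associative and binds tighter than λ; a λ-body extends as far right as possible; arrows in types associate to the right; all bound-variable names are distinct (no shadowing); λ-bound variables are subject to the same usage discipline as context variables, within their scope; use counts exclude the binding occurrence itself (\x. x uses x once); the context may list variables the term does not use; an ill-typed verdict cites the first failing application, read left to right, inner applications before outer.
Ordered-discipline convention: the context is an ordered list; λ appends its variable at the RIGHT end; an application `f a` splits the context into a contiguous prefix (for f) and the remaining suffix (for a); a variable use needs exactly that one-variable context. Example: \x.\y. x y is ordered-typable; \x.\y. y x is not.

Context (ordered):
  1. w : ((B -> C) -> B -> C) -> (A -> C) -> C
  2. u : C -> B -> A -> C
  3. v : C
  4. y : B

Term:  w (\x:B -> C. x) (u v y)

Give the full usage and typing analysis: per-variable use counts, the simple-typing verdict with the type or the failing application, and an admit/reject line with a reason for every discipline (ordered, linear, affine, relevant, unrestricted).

counts: w: 1; u: 1; v: 1; y: 1; x (λ-bound): 1
order of uses: w, x, u, v, y
typing: well-typed — term : C
ordered: ✓ — one use each (w, u, v, y, x); ordered split holds
linear: ✓ — w, u, v, y, x: one use apiece
affine: ✓ — no duplicate uses among w, u, v, y, x
relevant: ✓ — every one of w, u, v, y, x appears
unrestricted: ✓ — typability at C is all that's needed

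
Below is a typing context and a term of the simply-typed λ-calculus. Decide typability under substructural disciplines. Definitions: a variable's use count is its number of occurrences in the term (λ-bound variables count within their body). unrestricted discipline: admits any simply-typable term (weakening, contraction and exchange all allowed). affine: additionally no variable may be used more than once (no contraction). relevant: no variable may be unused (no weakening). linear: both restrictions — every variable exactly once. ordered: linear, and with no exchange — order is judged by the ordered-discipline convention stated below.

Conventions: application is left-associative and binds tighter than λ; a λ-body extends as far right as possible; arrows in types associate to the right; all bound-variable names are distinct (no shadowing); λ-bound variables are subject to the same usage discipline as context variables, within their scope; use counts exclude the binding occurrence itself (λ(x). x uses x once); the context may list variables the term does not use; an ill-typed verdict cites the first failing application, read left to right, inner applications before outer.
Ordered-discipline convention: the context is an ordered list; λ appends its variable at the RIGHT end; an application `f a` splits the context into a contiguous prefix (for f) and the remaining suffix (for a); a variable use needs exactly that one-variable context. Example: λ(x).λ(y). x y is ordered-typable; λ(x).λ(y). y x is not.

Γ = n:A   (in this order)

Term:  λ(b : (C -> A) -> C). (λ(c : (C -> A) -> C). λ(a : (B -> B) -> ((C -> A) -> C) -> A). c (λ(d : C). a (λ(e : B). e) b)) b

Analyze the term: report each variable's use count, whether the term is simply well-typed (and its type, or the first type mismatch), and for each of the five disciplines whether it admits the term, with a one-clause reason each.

counts: n ×0; b [bound] ×2; c [bound] ×1; a [bound] ×1; d [bound] ×0; e [bound] ×1
order of uses: c, a, e, b, b
typing: ✓ — ((C -> A) -> C) -> ((B -> B) -> ((C -> A) -> C) -> A) -> C
ordered ✗ (uses contraction: b ×2; needs weakening: n, d unused)
linear ✗ (uses contraction: b ×2; needs weakening: n, d unused)
affine ✗ (uses contraction: b ×2)
relevant ✗ (needs weakening: n, d unused)
unrestricted ✓ (type-checks (((C -> A) -> C) -> ((B -> B) -> ((C -> A) -> C) -> A) -> C) and nothing is barred)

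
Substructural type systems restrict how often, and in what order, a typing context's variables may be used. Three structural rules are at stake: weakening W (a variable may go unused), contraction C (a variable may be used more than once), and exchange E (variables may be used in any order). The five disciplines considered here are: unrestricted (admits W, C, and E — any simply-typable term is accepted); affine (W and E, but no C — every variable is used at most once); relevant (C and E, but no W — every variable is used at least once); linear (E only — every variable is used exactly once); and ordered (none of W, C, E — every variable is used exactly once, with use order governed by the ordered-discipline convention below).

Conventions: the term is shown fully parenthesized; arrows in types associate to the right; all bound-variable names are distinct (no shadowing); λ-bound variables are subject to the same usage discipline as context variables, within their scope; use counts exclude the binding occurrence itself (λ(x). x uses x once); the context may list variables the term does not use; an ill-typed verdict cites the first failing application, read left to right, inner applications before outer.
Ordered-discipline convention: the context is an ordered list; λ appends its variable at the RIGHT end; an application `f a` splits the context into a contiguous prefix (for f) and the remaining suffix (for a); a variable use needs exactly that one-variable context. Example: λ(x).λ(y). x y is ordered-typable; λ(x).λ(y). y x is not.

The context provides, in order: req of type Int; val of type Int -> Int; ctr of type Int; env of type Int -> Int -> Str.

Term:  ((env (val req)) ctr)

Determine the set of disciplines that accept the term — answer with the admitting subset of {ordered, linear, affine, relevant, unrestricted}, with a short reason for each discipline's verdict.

admitted in: linear, affine, relevant, unrestricted
use counts: req ×1; val ×1; ctr ×1; env ×1
uses in reading order: env, val, req, ctr
typing: well-typed — term : Str
ordered: ✗ — use order env, val, req, ctr needs exchange
linear: ✓ — single use per variable (req, val, ctr, env)
affine: ✓ — at most one use each (req, val, ctr, env)
relevant: ✓ — none of req, val, ctr, env goes unused
unrestricted: ✓ — simply typable at Str; W, C, E all held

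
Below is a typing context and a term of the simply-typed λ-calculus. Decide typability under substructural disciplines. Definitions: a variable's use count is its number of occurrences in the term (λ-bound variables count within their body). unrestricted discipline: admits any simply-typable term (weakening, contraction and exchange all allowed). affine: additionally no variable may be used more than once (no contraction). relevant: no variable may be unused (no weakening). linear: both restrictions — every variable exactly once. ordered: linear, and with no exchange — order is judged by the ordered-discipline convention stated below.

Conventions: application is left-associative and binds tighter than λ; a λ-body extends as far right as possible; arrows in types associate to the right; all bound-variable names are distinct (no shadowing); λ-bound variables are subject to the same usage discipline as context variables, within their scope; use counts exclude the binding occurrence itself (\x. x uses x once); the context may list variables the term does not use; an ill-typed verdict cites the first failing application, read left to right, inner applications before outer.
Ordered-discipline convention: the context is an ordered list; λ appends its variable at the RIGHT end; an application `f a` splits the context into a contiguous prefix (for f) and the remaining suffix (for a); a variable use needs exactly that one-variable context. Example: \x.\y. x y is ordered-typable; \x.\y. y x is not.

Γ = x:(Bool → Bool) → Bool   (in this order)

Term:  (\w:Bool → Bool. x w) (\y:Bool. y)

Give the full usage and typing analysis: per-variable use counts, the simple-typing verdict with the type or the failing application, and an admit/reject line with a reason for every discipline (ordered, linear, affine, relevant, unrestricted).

counts: x: 1; w (λ-bound): 1; y (λ-bound): 1
uses in reading order: x, w, y
typing: the term checks, with type Bool
ordered: ✓, x, w, y once each; derivable with no W/C/E
linear: ✓, x, w, y: one use apiece
affine: ✓, x, w, y: no repeats, contraction unneeded
relevant: ✓, x, w, y: all used, weakening unneeded
unrestricted: ✓, typability at Bool is all that's needed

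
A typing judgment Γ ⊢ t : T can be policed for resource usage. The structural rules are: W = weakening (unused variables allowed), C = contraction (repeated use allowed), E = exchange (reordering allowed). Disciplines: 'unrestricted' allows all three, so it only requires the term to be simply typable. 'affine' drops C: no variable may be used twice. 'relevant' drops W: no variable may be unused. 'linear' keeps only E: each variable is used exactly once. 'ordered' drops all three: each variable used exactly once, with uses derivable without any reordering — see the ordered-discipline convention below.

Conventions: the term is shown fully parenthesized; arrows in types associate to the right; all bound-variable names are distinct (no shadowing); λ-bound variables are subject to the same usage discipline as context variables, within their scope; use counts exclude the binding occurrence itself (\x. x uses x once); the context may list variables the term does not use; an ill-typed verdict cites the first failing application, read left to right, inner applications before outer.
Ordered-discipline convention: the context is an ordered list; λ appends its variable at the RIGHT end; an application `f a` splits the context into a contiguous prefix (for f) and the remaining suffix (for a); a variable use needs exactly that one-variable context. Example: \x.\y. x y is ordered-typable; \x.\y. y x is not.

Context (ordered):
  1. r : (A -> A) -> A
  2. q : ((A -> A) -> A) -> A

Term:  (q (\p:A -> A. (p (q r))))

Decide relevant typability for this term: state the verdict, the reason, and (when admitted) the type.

yes — none of r, q, p goes unused; term : A
usage: r: 1×; q: 2×; p (bound): 1×
order of uses: q, p, q, r
typing: well-typed at A
all disciplines: ordered ✗; linear ✗; affine ✗; relevant ✓; unrestricted ✓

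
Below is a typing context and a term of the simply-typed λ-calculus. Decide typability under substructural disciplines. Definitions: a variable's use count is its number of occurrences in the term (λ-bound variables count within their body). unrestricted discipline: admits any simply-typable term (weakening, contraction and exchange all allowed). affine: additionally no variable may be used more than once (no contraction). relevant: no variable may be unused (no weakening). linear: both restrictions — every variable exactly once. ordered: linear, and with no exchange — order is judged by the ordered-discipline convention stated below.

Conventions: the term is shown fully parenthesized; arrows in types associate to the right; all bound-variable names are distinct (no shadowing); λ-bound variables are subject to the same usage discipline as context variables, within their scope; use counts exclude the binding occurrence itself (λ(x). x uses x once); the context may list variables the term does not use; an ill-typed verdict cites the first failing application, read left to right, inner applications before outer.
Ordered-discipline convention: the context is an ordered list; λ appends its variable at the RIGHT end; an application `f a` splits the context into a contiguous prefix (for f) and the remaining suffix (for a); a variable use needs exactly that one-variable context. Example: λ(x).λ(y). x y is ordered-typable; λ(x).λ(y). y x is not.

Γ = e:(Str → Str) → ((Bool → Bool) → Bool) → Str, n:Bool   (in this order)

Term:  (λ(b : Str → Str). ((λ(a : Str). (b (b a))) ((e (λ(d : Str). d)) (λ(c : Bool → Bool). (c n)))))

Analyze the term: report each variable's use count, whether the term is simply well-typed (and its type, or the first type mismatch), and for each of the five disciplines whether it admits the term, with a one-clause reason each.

variable uses: e: 1×, n: 1×, b [bound]: 2×, a [bound]: 1×, d [bound]: 1×, c [bound]: 1×
left-to-right use order: b, b, a, e, d, c, n
typing: well-typed at (Str → Str) → Str
ordered ✗ (repeated use of b ×2)
linear ✗ (repeated use of b ×2)
affine ✗ (repeated use of b ×2)
relevant ✓ (at least one use each (e, n, b, a, d, c))
unrestricted ✓ (well-typed at (Str → Str) → Str; no restrictions here)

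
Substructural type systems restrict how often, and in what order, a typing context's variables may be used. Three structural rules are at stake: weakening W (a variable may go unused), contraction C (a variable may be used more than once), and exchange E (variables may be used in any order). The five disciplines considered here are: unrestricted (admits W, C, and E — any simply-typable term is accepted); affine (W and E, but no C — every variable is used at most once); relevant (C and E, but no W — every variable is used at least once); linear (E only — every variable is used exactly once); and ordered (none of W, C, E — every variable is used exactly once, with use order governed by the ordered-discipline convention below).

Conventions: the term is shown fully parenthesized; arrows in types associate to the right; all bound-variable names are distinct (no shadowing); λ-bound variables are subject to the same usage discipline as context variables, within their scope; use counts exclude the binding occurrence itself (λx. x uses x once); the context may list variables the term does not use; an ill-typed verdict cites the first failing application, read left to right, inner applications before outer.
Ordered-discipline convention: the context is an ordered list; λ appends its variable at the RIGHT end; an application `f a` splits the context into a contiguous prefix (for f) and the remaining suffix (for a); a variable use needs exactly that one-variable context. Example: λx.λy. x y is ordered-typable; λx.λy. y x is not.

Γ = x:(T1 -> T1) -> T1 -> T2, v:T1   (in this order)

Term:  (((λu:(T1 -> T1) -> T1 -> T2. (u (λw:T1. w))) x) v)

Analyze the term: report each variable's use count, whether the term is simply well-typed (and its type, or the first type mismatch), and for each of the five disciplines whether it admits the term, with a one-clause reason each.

usage: x: 1×, v: 1×, u (λ-bound): 1×, w (λ-bound): 1×
uses in reading order: u, w, x, v
typing: well-typed at T2
ordered: ✓, x, v, u, w: once each, no exchange needed
linear: ✓, single use per variable (x, v, u, w)
affine: ✓, at most one use each (x, v, u, w)
relevant: ✓, every one of x, v, u, w appears
unrestricted: ✓, typability at T2 is all that's needed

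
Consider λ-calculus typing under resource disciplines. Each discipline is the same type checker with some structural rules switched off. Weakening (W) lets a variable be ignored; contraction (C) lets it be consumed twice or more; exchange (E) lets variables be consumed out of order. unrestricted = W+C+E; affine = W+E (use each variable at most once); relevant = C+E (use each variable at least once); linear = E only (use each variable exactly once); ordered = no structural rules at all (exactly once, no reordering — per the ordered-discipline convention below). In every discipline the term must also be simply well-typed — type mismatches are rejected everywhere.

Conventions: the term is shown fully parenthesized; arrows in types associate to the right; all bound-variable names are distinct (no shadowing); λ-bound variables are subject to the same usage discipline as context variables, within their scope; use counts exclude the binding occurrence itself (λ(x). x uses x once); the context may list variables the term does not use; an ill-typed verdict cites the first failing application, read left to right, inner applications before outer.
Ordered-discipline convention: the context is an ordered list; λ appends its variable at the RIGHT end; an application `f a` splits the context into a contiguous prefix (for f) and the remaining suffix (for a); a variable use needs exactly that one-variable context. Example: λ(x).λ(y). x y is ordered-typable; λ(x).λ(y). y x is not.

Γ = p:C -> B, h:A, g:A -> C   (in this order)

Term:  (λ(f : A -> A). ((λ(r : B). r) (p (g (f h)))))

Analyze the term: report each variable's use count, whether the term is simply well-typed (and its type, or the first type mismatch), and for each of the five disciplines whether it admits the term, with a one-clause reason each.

usage: p: 1×; h: 1×; g: 1×; f (bound): 1×; r (bound): 1×
order of uses: r, p, g, f, h
typing: well-typed — term : (A -> A) -> B
ordered: ✗, no ordered split (uses run r, p, g, f, h)
linear: ✓, exactly-once usage across p, h, g, f, r
affine: ✓, no duplicate uses among p, h, g, f, r
relevant: ✓, none of p, h, g, f, r goes unused
unrestricted: ✓, well-typed at (A -> A) -> B; no restrictions here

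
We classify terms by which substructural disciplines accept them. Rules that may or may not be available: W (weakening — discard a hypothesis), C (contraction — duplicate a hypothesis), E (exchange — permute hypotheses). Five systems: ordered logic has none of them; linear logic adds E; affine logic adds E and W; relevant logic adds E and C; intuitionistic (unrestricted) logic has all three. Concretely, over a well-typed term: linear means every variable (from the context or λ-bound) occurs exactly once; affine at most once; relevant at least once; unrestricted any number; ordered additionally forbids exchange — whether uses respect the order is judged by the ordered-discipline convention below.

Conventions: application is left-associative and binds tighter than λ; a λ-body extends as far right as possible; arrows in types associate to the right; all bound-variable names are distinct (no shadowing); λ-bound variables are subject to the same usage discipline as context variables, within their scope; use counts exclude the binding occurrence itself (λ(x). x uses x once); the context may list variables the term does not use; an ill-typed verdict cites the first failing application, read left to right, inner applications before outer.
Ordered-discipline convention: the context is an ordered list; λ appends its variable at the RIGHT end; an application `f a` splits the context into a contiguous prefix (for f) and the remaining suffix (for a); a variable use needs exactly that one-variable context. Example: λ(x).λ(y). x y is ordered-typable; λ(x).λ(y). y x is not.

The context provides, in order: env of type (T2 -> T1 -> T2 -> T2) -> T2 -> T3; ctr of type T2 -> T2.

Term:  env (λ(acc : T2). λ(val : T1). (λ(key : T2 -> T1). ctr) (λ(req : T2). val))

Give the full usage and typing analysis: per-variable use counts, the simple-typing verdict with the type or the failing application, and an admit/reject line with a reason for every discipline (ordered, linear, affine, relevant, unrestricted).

variable uses: env=1; ctr=1; acc [bound]=0; val [bound]=1; key [bound]=0; req [bound]=0
use order (left to right): env, ctr, val
typing: the term checks, with type T2 -> T3
ordered: ✗ — acc, key, req left unused
linear: ✗ — acc, key, req left unused
affine: ✓ — env, ctr, acc, val, key, req: no repeats, contraction unneeded
relevant: ✗ — acc, key, req left unused
unrestricted: ✓ — typability at T2 -> T3 is all that's needed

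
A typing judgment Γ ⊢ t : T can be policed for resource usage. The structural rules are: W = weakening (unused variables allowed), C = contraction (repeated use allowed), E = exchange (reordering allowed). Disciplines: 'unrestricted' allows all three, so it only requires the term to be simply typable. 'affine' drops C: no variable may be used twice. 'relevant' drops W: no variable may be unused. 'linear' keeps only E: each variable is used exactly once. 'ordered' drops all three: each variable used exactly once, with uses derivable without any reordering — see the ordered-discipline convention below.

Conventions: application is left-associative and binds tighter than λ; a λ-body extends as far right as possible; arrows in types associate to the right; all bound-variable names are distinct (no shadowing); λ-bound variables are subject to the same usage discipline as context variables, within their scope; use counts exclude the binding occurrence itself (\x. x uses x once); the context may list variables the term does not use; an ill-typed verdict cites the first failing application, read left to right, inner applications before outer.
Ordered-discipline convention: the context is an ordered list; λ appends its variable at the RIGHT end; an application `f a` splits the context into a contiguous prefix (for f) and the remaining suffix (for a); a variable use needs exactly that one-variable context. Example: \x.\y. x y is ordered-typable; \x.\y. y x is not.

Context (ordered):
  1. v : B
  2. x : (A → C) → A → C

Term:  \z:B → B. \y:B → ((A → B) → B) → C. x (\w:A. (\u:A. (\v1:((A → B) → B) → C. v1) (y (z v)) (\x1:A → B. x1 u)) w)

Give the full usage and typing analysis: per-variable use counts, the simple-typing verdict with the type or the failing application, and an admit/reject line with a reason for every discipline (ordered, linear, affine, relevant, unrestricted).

variable uses: v ×1; x ×1; z (λ-bound) ×1; y (λ-bound) ×1; w (λ-bound) ×1; u (λ-bound) ×1; v1 (λ-bound) ×1; x1 (λ-bound) ×1
left-to-right use order: x, v1, y, z, v, x1, u, w
typing: the term checks, with type (B → B) → (B → ((A → B) → B) → C) → A → C
ordered: ✗, use order x, v1, y, z, v, x1, u, w needs exchange
linear: ✓, single use per variable (v, x, z, y, w, u, v1, x1)
affine: ✓, none of v, x, z, y, w, u, v1, x1 used more than once
relevant: ✓, at least one use each (v, x, z, y, w, u, v1, x1)
unrestricted: ✓, simply typable at (B → B) → (B → ((A → B) → B) → C) → A → C; W, C, E all held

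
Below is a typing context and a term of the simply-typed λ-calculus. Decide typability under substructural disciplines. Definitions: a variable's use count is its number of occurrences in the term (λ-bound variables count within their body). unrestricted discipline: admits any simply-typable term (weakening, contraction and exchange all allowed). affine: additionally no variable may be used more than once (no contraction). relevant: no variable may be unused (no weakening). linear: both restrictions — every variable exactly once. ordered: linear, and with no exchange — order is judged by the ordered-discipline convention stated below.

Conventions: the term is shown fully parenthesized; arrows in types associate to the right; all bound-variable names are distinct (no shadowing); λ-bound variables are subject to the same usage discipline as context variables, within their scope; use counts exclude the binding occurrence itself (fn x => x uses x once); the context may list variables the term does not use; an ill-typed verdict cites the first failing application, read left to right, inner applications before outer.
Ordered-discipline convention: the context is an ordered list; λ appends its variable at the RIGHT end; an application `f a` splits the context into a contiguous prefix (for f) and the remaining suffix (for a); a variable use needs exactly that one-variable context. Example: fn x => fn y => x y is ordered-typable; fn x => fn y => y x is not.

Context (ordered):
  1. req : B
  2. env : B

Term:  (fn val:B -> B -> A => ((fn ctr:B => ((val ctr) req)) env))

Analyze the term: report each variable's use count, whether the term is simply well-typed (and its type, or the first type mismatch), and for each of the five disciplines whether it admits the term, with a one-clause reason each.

variable uses: req: 1×; env: 1×; val [bound]: 1×; ctr [bound]: 1×
uses in reading order: val, ctr, req, env
typing: ✓ — (B -> B -> A) -> A
ordered: ✗ — needs exchange: uses follow val, ctr, req, env
linear: ✓ — each of req, env, val, ctr used exactly once
affine: ✓ — req, env, val, ctr: no repeats, contraction unneeded
relevant: ✓ — at least one use each (req, env, val, ctr)
unrestricted: ✓ — type-checks ((B -> B -> A) -> A) and nothing is barred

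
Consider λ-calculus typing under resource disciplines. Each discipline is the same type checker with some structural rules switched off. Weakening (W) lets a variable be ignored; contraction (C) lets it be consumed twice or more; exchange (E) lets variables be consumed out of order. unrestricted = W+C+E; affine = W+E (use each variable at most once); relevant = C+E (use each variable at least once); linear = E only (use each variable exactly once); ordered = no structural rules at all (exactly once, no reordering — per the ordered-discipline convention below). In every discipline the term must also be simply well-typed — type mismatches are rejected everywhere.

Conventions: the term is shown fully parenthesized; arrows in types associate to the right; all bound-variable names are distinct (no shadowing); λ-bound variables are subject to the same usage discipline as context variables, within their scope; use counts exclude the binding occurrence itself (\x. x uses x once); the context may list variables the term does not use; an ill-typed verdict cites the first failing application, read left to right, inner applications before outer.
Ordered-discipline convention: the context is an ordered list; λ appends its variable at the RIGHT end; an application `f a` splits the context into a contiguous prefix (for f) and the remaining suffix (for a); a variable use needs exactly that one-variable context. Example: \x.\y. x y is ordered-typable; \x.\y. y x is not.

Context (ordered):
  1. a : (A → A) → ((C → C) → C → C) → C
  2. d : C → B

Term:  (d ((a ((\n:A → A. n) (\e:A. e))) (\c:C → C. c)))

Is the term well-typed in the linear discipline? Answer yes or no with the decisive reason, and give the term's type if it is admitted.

yes — single use per variable (a, d, n, e, c); term : B
usage: a ×1; d ×1; n (bound) ×1; e (bound) ×1; c (bound) ×1
use order (left to right): d, a, n, e, c
typing: the term checks, with type B
summary: ordered ✗ | linear ✓ | affine ✓ | relevant ✓ | unrestricted ✓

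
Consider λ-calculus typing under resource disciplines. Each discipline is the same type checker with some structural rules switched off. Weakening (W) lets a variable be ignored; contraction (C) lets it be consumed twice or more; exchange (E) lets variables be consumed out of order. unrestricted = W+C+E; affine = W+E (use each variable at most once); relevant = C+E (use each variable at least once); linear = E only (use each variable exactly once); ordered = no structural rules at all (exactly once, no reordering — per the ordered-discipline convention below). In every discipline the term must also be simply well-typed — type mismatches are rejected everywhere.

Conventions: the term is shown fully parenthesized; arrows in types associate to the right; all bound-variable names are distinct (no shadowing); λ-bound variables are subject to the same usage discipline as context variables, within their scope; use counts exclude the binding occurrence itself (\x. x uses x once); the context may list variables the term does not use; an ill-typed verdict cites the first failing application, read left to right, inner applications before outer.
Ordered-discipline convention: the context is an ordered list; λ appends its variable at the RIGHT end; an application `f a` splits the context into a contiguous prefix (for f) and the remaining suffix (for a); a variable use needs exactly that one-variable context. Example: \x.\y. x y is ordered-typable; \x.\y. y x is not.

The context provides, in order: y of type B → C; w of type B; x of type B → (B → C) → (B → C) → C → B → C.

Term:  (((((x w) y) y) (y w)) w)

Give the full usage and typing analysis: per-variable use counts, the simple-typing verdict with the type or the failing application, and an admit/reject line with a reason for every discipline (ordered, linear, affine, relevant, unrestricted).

variable uses: y: 3×; w: 3×; x: 1×
uses in reading order: x, w, y, y, y, w, w
typing: well-typed — term : C
ordered ✗ (uses contraction: y ×3, w ×3)
linear ✗ (uses contraction: y ×3, w ×3)
affine ✗ (uses contraction: y ×3, w ×3)
relevant ✓ (y, w, x: all used, weakening unneeded)
unrestricted ✓ (well-typed at C; no restrictions here)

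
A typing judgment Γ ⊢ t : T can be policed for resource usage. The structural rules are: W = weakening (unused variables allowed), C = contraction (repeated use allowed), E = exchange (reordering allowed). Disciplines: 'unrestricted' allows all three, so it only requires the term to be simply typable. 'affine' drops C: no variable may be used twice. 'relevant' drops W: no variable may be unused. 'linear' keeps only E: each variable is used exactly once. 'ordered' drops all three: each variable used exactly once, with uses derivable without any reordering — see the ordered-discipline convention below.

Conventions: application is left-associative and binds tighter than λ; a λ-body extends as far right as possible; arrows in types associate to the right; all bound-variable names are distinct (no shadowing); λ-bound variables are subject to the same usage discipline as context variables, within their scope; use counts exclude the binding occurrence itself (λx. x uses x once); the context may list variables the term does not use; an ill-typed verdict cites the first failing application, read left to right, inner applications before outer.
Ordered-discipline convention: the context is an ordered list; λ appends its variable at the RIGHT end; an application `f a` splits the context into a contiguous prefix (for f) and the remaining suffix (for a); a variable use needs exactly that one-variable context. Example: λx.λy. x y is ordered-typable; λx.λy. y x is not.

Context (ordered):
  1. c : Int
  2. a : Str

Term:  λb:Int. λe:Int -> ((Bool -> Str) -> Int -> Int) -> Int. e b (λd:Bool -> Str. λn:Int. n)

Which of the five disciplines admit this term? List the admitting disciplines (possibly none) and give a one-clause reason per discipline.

admitting disciplines: affine, unrestricted
usage: c: 0×; a: 0×; b (bound): 1×; e (bound): 1×; d (bound): 0×; n (bound): 1×
left-to-right use order: e, b, n
typing: well-typed — term : Int -> (Int -> ((Bool -> Str) -> Int -> Int) -> Int) -> Int
ordered: ✗ — needs weakening: c, a, d unused
linear: ✗ — needs weakening: c, a, d unused
affine: ✓ — at most one use each (c, a, b, e, d, n)
relevant: ✗ — needs weakening: c, a, d unused
unrestricted: ✓ — simply typable at Int -> (Int -> ((Bool -> Str) -> Int -> Int) -> Int) -> Int; W, C, E all held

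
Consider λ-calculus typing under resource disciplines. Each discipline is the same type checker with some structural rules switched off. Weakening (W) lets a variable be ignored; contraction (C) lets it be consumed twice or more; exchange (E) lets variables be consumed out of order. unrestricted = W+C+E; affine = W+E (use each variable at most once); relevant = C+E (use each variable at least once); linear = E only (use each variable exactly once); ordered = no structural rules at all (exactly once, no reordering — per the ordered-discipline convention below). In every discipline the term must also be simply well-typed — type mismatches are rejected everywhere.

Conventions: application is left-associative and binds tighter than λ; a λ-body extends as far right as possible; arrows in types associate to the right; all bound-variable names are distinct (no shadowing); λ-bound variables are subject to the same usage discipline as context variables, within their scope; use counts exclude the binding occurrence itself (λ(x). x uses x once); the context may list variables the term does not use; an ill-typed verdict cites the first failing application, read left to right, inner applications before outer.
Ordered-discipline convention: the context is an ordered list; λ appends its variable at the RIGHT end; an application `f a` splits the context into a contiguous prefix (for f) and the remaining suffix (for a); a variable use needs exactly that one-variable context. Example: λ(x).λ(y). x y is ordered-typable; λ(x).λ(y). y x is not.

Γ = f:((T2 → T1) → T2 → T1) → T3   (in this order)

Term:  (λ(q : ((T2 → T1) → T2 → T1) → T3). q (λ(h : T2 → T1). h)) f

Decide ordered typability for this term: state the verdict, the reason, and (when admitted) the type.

yes — single-use (f, q, h), ordered derivation ok; term : T3
use counts: f ×1; q (λ-bound) ×1; h (λ-bound) ×1
use order (left to right): q, h, f
typing: well-typed — term : T3
per-discipline verdicts: ordered ✓; linear ✓; affine ✓; relevant ✓; unrestricted ✓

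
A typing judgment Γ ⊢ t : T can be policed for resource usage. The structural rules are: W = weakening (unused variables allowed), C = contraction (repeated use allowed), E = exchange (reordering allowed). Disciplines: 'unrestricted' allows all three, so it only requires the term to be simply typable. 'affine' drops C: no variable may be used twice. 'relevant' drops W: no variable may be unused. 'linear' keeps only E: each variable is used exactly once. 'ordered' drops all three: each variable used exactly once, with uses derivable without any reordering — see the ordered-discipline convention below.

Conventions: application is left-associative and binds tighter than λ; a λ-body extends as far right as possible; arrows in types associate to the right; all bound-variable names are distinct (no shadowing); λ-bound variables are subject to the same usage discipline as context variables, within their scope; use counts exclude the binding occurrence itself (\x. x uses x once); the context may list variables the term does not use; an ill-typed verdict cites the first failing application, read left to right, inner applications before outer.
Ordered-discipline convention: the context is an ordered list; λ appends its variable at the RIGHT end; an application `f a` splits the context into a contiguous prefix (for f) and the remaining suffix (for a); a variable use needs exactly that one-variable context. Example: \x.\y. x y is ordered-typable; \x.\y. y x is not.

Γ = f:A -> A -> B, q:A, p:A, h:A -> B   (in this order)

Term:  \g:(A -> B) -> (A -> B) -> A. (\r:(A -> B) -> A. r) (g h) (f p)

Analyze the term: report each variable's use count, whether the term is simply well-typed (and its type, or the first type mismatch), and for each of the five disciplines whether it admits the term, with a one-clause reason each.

usage: f ×1; q ×0; p ×1; h ×1; g [bound] ×1; r [bound] ×1
use order (left to right): r, g, h, f, p
typing: well-typed at ((A -> B) -> (A -> B) -> A) -> A
ordered ✗ (q never used (weakening))
linear ✗ (q never used (weakening))
affine ✓ (f, q, p, h, g, r: no repeats, contraction unneeded)
relevant ✗ (q never used (weakening))
unrestricted ✓ (simply typable at ((A -> B) -> (A -> B) -> A) -> A; W, C, E all held)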